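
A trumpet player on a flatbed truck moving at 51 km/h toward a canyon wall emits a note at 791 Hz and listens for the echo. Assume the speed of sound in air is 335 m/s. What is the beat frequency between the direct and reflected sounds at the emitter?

51 km/h = 14.17 m/s.
The canyon wall receives the sound from a moving source: f₁ = f₀ · v/(v − v_e) = 791 × 335/320.83 ≈ 825.9 Hz.
On the return leg the trumpet player on a flatbed truck is a moving observer: f₂ = f₁ · (v + v_e)/v = 825.9 × 349.17/335 ≈ 860.9 Hz.
Beat against the emitted tone: |f₂ − f₀| = 2v_e·f₀/(v − v_e) = 2 × 14.17 × 791/320.83 ≈ 70 Hz.

70 Hz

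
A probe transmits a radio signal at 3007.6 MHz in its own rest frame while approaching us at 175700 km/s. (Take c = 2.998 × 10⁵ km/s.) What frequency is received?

β = v/c = 175700/299800 = 0.5861.
Relativistic Doppler for frequency: f' = f₀ · √((1 + β)/(1 − β)).
f' = 3007.6 × √(1.5861/0.4139) = 3007.6 × 1.95744 ≈ 5887.2 MHz.

5887.2 MHz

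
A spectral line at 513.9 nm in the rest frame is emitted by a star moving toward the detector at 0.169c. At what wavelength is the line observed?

Relativistic Doppler for wavelength: λ' = λ₀ · √((1 − β)/(1 + β)).
λ' = 513.9 × √(0.8310/1.1690) = 513.9 × 0.84313 ≈ 433.3 nm.

433.3 nm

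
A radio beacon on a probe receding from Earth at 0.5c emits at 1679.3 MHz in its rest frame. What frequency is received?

969.5 MHz

Relativistic Doppler for frequency: f' = f₀ · √((1 − β)/(1 + β)).
f' = 1679.3 × √(0.5000/1.5000) = 1679.3 × 0.57735 ≈ 969.5 MHz.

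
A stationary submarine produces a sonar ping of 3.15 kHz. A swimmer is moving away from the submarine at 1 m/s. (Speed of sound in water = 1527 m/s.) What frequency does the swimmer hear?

3.15 kHz

Only the observer moves, away from the source, so f' = f · (v − v_o)/v.
f' = 3.15 × (1527 − 1)/1527 = 3.15 × 1526/1527 ≈ 3.15 kHz.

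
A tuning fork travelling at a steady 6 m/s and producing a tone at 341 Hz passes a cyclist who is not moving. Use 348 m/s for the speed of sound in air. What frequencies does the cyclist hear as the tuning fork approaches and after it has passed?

347 Hz approaching; 335 Hz receding

Approaching: f₁ = f · v/(v − v_s) = 341 × 348/342 ≈ 347 Hz.
Receding: f₂ = f · v/(v + v_s) = 341 × 348/354 ≈ 335 Hz.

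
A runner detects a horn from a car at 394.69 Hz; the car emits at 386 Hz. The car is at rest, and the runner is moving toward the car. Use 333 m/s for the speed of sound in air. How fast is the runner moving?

7.5 m/s

f' = f · (v + v_o)/v ⇒ v_o = v · |f'/f − 1|.
v_o = 333 × |394.69/386 − 1| = 333 × 0.02251 ≈ 7.5 m/s.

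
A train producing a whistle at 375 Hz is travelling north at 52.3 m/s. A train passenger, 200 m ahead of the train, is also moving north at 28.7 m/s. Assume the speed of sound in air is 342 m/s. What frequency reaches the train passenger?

406 Hz

The train passenger is ahead, so the train is moving toward it while the train passenger is moving away from the train.
General Doppler shift: f' = f · (v − v_o)/(v − v_s).
f' = 375 × (342 − 28.7)/(342 − 52.3) = 375 × 313.3/289.7 ≈ 406 Hz.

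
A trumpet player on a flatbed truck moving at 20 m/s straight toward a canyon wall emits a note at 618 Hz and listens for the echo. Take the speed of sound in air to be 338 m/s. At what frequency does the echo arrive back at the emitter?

696 Hz

The canyon wall receives the sound from a moving source: f₁ = f₀ · v/(v − v_e) = 618 × 338/318 ≈ 657 Hz.
On the return leg the trumpet player on a flatbed truck is a moving observer: f₂ = f₁ · (v + v_e)/v = 657 × 358/338 ≈ 696 Hz.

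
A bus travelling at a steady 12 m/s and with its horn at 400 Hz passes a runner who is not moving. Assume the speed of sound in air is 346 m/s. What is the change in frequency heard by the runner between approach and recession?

Approaching: f₁ = f · v/(v − v_s) = 400 × 346/334 ≈ 414.4 Hz.
Receding: f₂ = f · v/(v + v_s) = 400 × 346/358 ≈ 386.6 Hz.
Drop: f₁ − f₂ = 2f·v·v_s/(v² − v_s²) = 2 × 400 × 346 × 12/(346² − 12²) ≈ 27.8 Hz.

27.8 Hz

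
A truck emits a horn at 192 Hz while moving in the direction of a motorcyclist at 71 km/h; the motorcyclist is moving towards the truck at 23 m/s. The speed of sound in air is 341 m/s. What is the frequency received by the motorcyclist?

218 Hz

71 km/h = 19.72 m/s.
Both move, so f' = f · (v + v_o)/(v − v_s).
f' = 192 × (341 + 23)/(341 − 19.72) = 192 × 364/321.28 ≈ 218 Hz.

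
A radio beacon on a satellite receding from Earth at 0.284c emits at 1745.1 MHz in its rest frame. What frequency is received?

Relativistic Doppler for frequency: f' = f₀ · √((1 − β)/(1 + β)).
f' = 1745.1 × √(0.7160/1.2840) = 1745.1 × 0.74675 ≈ 1303.1 MHz.

1303.1 MHz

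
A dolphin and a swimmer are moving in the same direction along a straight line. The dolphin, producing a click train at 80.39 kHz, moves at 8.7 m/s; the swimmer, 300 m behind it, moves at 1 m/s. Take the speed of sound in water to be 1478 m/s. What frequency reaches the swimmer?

The swimmer is behind, so the dolphin is moving away from it while the swimmer is moving toward the dolphin.
With source receding and observer approaching, f' = f · (v + v_o)/(v + v_s).
f' = 80.39 × (1478 + 1)/(1478 + 8.7) = 80.39 × 1479/1486.7 ≈ 80.0 kHz.

80.0 kHz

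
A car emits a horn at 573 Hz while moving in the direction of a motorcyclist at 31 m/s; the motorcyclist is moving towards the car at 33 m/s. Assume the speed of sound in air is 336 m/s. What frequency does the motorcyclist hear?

693 Hz

General Doppler shift: f' = f · (v + v_o)/(v − v_s).
f' = 573 × (336 + 33)/(336 − 31) = 573 × 369/305 ≈ 693 Hz.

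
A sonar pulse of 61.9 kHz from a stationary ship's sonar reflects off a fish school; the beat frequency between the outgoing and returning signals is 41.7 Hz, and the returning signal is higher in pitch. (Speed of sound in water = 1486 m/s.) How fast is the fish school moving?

0.50 m/s

Double Doppler shift off a moving reflector: f₂ = f₀ · (v + u)/(v − u) (u > 0 toward emitter).
Returning signal is higher, so f₂ = f₀ + Δf = 61900 + 41.7 = 61941.7 Hz.
Rearranging, u = v · (f₂ − f₀)/(f₂ + f₀) = 1486 × 41.7/123841.7 ≈ 0.50 m/s.
So the fish school is moving at 0.50 m/s toward the emitter.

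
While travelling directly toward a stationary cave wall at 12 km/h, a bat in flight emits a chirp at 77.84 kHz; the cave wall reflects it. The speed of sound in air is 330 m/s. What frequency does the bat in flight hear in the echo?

12 km/h = 3.333 m/s.
The cave wall receives the sound from a moving source: f₁ = f₀ · v/(v − v_e) = 77.84 × 330/326.67 ≈ 78.6 kHz.
On the return leg the bat in flight is a moving observer: f₂ = f₁ · (v + v_e)/v = 78.6 × 333.33/330 ≈ 79.4 kHz.

79.4 kHz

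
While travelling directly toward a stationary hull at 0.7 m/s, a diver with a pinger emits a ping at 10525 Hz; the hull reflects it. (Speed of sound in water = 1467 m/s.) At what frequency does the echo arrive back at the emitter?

The hull receives the sound from a moving source: f₁ = f₀ · v/(v − v_e) = 10525 × 1467/1466.3 ≈ 10530 Hz.
On the return leg the diver with a pinger is a moving observer: f₂ = f₁ · (v + v_e)/v = 10530 × 1467.7/1467 ≈ 10535 Hz.
Equivalently f₂ = f₀ · (v + v_e)/(v − v_e).

10535 Hz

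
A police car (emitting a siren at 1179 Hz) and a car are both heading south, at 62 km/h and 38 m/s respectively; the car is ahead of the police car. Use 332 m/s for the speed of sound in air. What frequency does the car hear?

62 km/h = 17.22 m/s.
The car is ahead, so the police car is moving toward it while the car is moving away from the police car.
Both move, so f' = f · (v − v_o)/(v − v_s).
f' = 1179 × (332 − 38)/(332 − 17.22) = 1179 × 294/314.78 ≈ 1101 Hz.

1101 Hz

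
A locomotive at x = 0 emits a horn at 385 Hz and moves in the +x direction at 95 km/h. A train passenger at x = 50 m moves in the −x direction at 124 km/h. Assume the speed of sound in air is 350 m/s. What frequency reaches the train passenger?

95 km/h = 26.39 m/s; 124 km/h = 34.44 m/s.
The observer lies on the +x side, so the source is heading toward the observer and the observer is heading toward the source.
General Doppler shift: f' = f · (v + v_o)/(v − v_s).
f' = 385 × (350 + 34.44)/(350 − 26.39) = 385 × 384.44/323.61 ≈ 457 Hz.

457 Hz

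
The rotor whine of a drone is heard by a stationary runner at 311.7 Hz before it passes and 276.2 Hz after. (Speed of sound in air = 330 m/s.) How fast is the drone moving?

f₁/f₂ = (v + v_s)/(v − v_s), so v_s = v · (f₁ − f₂)/(f₁ + f₂).
v_s = 330 × (311.7 − 276.2)/(311.7 + 276.2) = 330 × 35.5/587.9 ≈ 19.9 m/s.

19.9 m/s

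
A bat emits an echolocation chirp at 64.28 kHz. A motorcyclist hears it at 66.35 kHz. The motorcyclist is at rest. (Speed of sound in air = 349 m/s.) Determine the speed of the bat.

10.9 m/s

f' > f, so the bat is approaching.
f' = f · v/(v − v_s) ⇒ v_s = v · |1 − f/f'|.
v_s = 349 × |1 − 64.28/66.35| = 349 × 0.0312 ≈ 10.9 m/s.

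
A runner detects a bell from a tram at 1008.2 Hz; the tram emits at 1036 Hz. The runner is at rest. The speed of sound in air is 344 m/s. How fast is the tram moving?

f' < f, so the tram is receding.
f' = f · v/(v + v_s) ⇒ v_s = v · |1 − f/f'|.
v_s = 344 × |1 − 1036/1008.2| = 344 × 0.02757 ≈ 9.5 m/s.

9.5 m/s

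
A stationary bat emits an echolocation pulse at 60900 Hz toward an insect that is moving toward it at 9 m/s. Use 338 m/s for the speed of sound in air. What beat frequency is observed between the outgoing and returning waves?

The insect first receives the wave as a moving observer: f₁ = f₀ · (v + u)/v = 60900 × (338 + 9)/338 ≈ 62522 Hz.
The reflection then acts as a moving source: f₂ = f₁ · v/(v − u) ≈ 64232 Hz.
Beat frequency: |f₂ − f₀| = 2u·f₀/(v − u) = 2 × 9 × 60900/329 ≈ 3332 Hz.

3332 Hz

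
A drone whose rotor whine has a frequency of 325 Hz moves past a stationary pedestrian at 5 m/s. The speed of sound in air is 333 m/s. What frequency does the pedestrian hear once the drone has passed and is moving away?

Receding: f₂ = f · v/(v + v_s) = 325 × 333/338 ≈ 320 Hz.

320 Hz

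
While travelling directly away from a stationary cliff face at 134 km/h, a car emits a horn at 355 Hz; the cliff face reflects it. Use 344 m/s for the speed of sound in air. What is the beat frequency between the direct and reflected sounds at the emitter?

134 km/h = 37.22 m/s.
The cliff face receives the sound from a moving source: f₁ = f₀ · v/(v + v_e) = 355 × 344/381.22 ≈ 320.3 Hz.
On the return leg the car is a moving observer: f₂ = f₁ · (v − v_e)/v = 320.3 × 306.78/344 ≈ 285.7 Hz.
Beat against the emitted tone: |f₂ − f₀| = 2v_e·f₀/(v + v_e) = 2 × 37.22 × 355/381.22 ≈ 69 Hz.

69 Hz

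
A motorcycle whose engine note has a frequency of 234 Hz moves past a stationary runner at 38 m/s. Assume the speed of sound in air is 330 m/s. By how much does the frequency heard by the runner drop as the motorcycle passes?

Approaching: f₁ = f · v/(v − v_s) = 234 × 330/292 ≈ 264.5 Hz.
Receding: f₂ = f · v/(v + v_s) = 234 × 330/368 ≈ 209.8 Hz.
Drop: f₁ − f₂ = 2f·v·v_s/(v² − v_s²) = 2 × 234 × 330 × 38/(330² − 38²) ≈ 54.6 Hz.

54.6 Hz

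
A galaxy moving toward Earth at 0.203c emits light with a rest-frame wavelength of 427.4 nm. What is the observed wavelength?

Relativistic Doppler for wavelength: λ' = λ₀ · √((1 − β)/(1 + β)).
λ' = 427.4 × √(0.7970/1.2030) = 427.4 × 0.81395 ≈ 347.9 nm.

347.9 nm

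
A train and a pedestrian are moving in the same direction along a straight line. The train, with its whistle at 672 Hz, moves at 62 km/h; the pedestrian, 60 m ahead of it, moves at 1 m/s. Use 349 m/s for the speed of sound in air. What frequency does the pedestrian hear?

705 Hz

62 km/h = 17.22 m/s.
The pedestrian is ahead, so the train is moving toward it while the pedestrian is moving away from the train.
General Doppler shift: f' = f · (v − v_o)/(v − v_s).
f' = 672 × (349 − 1)/(349 − 17.22) = 672 × 348/331.78 ≈ 705 Hz.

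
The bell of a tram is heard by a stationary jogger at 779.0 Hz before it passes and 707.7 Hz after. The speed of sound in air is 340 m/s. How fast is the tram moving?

16.3 m/s

f₁/f₂ = (v + v_s)/(v − v_s), so v_s = v · (f₁ − f₂)/(f₁ + f₂).
v_s = 340 × (779.0 − 707.7)/(779.0 + 707.7) = 340 × 71.3/1486.7 ≈ 16.3 m/s.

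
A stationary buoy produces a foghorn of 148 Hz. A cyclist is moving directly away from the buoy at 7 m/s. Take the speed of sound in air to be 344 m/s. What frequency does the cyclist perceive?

145 Hz

Only the observer moves, away from the source, so f' = f · (v − v_o)/v.
f' = 148 × (344 − 7)/344 = 148 × 337/344 ≈ 145 Hz.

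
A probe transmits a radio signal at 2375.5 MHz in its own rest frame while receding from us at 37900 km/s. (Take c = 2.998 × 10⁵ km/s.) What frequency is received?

β = v/c = 37900/299800 = 0.1264.
Relativistic Doppler for frequency: f' = f₀ · √((1 − β)/(1 + β)).
f' = 2375.5 × √(0.8736/1.1264) = 2375.5 × 0.88065 ≈ 2092.0 MHz.

2092.0 MHz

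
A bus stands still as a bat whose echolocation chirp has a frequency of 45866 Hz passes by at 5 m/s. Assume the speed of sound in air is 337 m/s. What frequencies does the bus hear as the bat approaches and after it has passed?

46557 Hz approaching; 45195 Hz receding

Approaching: f₁ = f · v/(v − v_s) = 45866 × 337/332 ≈ 46557 Hz.
Receding: f₂ = f · v/(v + v_s) = 45866 × 337/342 ≈ 45195 Hz.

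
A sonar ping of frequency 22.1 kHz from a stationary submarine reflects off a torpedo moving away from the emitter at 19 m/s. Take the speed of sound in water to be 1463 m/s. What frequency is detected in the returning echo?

21.5 kHz

The torpedo first receives the wave as a moving observer: f₁ = f₀ · (v − u)/v = 22.1 × (1463 − 19)/1463 ≈ 21.8 kHz.
On reflection it acts as a source moving away from the stationary detector: f₂ = f₁ · v/(v + u) = 21.8 × 1463/1482 ≈ 21.5 kHz.
Equivalently f₂ = f₀ · (v − u)/(v + u).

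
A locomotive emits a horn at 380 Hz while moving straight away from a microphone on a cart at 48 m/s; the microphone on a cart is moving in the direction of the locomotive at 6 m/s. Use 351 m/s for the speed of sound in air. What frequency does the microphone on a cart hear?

340 Hz

Both move, so f' = f · (v + v_o)/(v + v_s).
f' = 380 × (351 + 6)/(351 + 48) = 380 × 357/399 ≈ 340 Hz.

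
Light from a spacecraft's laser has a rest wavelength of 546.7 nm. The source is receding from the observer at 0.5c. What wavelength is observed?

946.9 nm

Relativistic Doppler for wavelength: λ' = λ₀ · √((1 + β)/(1 − β)).
λ' = 546.7 × √(1.5000/0.5000) = 546.7 × 1.73205 ≈ 946.9 nm.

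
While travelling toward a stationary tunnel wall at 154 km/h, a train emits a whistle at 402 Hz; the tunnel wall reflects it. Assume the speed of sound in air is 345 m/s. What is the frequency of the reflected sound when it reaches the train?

154 km/h = 42.78 m/s.
The tunnel wall receives the sound from a moving source: f₁ = f₀ · v/(v − v_e) = 402 × 345/302.22 ≈ 459 Hz.
On the return leg the train is a moving observer: f₂ = f₁ · (v + v_e)/v = 459 × 387.78/345 ≈ 516 Hz.

516 Hz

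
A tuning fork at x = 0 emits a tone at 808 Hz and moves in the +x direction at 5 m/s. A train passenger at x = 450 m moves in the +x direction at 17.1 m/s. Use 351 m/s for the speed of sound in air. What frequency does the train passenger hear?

The observer lies on the +x side, so the source is heading toward the observer and the observer is heading away from the source.
Both move, so f' = f · (v − v_o)/(v − v_s).
f' = 808 × (351 − 17.1)/(351 − 5) = 808 × 333.9/346 ≈ 780 Hz.

780 Hz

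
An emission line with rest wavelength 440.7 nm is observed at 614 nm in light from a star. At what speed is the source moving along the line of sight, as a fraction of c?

0.320

λ'/λ₀ = 1.3932 > 1 (redshift), so the source is receding.
λ'/λ₀ = √((1 + β)/(1 − β)) for a receding source ⇒ β = (r² − 1)/(r² + 1) with r = λ'/λ₀.
β = (1.9411 − 1)/(1.9411 + 1) ≈ 0.320.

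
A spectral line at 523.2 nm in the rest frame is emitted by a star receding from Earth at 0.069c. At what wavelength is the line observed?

560.6 nm

Relativistic Doppler for wavelength: λ' = λ₀ · √((1 + β)/(1 − β)).
λ' = 523.2 × √(1.0690/0.9310) = 523.2 × 1.07155 ≈ 560.6 nm.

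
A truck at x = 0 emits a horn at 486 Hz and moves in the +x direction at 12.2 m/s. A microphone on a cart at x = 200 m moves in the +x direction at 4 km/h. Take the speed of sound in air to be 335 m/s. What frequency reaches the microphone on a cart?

503 Hz

4 km/h = 1.111 m/s.
The observer lies on the +x side, so the source is heading toward the observer and the observer is heading away from the source.
With source approaching and observer receding, f' = f · (v − v_o)/(v − v_s).
f' = 486 × (335 − 1.111)/(335 − 12.2) = 486 × 333.89/322.8 ≈ 503 Hz.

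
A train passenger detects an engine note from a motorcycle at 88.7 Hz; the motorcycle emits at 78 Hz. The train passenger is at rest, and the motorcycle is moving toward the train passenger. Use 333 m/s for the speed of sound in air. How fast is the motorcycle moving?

f' = f · v/(v − v_s) ⇒ v_s = v · |1 − f/f'|.
v_s = 333 × |1 − 78/88.7| = 333 × 0.1206 ≈ 40 m/s.

40 m/s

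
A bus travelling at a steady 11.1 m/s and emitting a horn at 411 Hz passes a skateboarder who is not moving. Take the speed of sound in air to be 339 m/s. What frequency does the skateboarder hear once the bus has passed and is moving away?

398 Hz

Receding: f₂ = f · v/(v + v_s) = 411 × 339/350.1 ≈ 398 Hz.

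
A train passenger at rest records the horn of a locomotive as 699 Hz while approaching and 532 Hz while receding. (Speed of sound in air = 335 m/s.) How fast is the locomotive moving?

45 m/s

f₁/f₂ = (v + v_s)/(v − v_s), so v_s = v · (f₁ − f₂)/(f₁ + f₂).
v_s = 335 × (699 − 532)/(699 + 532) = 335 × 167/1231 ≈ 45 m/s.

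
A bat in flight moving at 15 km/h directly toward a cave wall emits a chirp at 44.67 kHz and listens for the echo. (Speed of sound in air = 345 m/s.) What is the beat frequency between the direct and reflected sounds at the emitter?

1092 Hz

15 km/h = 4.167 m/s.
The cave wall receives the sound from a moving source: f₁ = f₀ · v/(v − v_e) = 44.67 × 345/340.83 ≈ 45.216 kHz.
On the return leg the bat in flight is a moving observer: f₂ = f₁ · (v + v_e)/v = 45.216 × 349.17/345 ≈ 45.762 kHz.
Beat against the emitted tone (with f₀ = 44670 Hz): |f₂ − f₀| = 2v_e·f₀/(v − v_e) = 2 × 4.167 × 44670/340.83 ≈ 1092 Hz.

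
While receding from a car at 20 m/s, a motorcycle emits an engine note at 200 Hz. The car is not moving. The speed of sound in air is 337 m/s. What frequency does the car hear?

189 Hz

With the source moving away from a stationary observer, f' = f · v/(v + v_s).
f' = 200 × 337/(337 + 20) = 200 × 337/357 ≈ 189 Hz.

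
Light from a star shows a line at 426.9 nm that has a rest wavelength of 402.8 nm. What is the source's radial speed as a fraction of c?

0.058

λ'/λ₀ = 1.0598 > 1 (redshift), so the source is receding.
λ'/λ₀ = √((1 + β)/(1 − β)) for a receding source ⇒ β = (r² − 1)/(r² + 1) with r = λ'/λ₀.
β = (1.1232 − 1)/(1.1232 + 1) ≈ 0.058.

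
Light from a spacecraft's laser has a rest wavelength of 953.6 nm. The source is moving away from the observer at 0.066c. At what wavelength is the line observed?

1018.8 nm

Relativistic Doppler for wavelength: λ' = λ₀ · √((1 + β)/(1 − β)).
λ' = 953.6 × √(1.0660/0.9340) = 953.6 × 1.06833 ≈ 1018.8 nm.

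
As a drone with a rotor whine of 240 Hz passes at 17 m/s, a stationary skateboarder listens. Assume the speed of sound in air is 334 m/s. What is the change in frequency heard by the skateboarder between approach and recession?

Approaching: f₁ = f · v/(v − v_s) = 240 × 334/317 ≈ 252.9 Hz.
Receding: f₂ = f · v/(v + v_s) = 240 × 334/351 ≈ 228.4 Hz.
Drop: f₁ − f₂ = 2f·v·v_s/(v² − v_s²) = 2 × 240 × 334 × 17/(334² − 17²) ≈ 24.5 Hz.

24.5 Hz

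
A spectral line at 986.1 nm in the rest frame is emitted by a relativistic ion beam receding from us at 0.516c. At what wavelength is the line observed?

1745.2 nm

Relativistic Doppler for wavelength: λ' = λ₀ · √((1 + β)/(1 − β)).
λ' = 986.1 × √(1.5160/0.4840) = 986.1 × 1.76981 ≈ 1745.2 nm.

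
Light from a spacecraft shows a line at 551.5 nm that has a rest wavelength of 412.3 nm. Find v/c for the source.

λ'/λ₀ = 1.3376 > 1 (redshift), so the source is receding.
λ'/λ₀ = √((1 + β)/(1 − β)) for a receding source ⇒ β = (r² − 1)/(r² + 1) with r = λ'/λ₀.
β = (1.7892 − 1)/(1.7892 + 1) ≈ 0.283.

0.283c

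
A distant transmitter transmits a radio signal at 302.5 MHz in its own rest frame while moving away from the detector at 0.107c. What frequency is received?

Relativistic Doppler for frequency: f' = f₀ · √((1 − β)/(1 + β)).
f' = 302.5 × √(0.8930/1.1070) = 302.5 × 0.89816 ≈ 271.7 MHz.

271.7 MHz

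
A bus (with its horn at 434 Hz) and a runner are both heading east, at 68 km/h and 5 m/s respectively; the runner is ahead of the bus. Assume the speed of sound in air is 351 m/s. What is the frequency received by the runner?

68 km/h = 18.89 m/s.
The runner is ahead, so the bus is moving toward it while the runner is moving away from the bus.
With source approaching and observer receding, f' = f · (v − v_o)/(v − v_s).
f' = 434 × (351 − 5)/(351 − 18.89) = 434 × 346/332.11 ≈ 452 Hz.

452 Hz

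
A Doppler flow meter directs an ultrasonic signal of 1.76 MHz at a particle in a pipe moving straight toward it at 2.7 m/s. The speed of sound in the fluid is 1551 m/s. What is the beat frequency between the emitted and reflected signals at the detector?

At the particle in a pipe (a moving observer), f₁ = f₀ · (v + u)/v = 1.76 × 1553.7/1551 ≈ 1.76306 MHz.
The reflection then acts as a moving source: f₂ = f₁ · v/(v − u) ≈ 1.76614 MHz.
Equivalently f₂ = f₀ · (v + u)/(v − u).
Beat frequency (with f₀ = 1760000 Hz): |f₂ − f₀| = 2u·f₀/(v − u) = 2 × 2.7 × 1760000/1548.3 ≈ 6138 Hz.

6138 Hz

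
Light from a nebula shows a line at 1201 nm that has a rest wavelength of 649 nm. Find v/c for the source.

0.548c

λ'/λ₀ = 1.8505 > 1 (redshift), so the source is receding.
λ'/λ₀ = √((1 + β)/(1 − β)) for a receding source ⇒ β = (r² − 1)/(r² + 1) with r = λ'/λ₀.
β = (3.4245 − 1)/(3.4245 + 1) ≈ 0.548.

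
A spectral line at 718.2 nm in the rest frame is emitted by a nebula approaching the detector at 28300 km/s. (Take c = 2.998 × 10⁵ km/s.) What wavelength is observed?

β = v/c = 28300/299800 = 0.0944.
Relativistic Doppler for wavelength: λ' = λ₀ · √((1 − β)/(1 + β)).
λ' = 718.2 × √(0.9056/1.0944) = 718.2 × 0.90967 ≈ 653.3 nm.

653.3 nm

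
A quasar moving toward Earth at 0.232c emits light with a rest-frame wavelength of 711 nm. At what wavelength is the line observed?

Relativistic Doppler for wavelength: λ' = λ₀ · √((1 − β)/(1 + β)).
λ' = 711 × √(0.7680/1.2320) = 711 × 0.78954 ≈ 561.4 nm.

561.4 nm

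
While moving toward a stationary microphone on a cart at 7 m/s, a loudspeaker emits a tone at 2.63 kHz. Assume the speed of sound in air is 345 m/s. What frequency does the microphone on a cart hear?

Only the source moves, toward the listener, so f' = f · v/(v − v_s).
f' = 2.63 × 345/(345 − 7) = 2.63 × 345/338 ≈ 2.68 kHz.

2.68 kHz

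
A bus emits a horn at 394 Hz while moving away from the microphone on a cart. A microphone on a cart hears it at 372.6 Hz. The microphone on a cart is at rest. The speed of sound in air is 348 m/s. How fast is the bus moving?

20.0 m/s

f' = f · v/(v + v_s) ⇒ v_s = v · |1 − f/f'|.
v_s = 348 × |1 − 394/372.6| = 348 × 0.05743 ≈ 20.0 m/s.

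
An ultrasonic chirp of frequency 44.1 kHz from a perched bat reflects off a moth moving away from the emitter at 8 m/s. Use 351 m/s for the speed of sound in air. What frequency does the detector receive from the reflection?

42.1 kHz

At the moth (a moving observer), f₁ = f₀ · (v − u)/v = 44.1 × 343/351 ≈ 43.1 kHz.
The reflection then acts as a moving source: f₂ = f₁ · v/(v + u) ≈ 42.1 kHz.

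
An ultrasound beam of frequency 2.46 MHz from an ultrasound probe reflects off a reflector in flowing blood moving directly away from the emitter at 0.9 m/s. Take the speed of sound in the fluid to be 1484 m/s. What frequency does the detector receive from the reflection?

2.457 MHz

The reflector in flowing blood first receives the wave as a moving observer: f₁ = f₀ · (v − u)/v = 2.46 × (1484 − 0.9)/1484 ≈ 2.459 MHz.
The reflection then acts as a moving source: f₂ = f₁ · v/(v + u) ≈ 2.457 MHz.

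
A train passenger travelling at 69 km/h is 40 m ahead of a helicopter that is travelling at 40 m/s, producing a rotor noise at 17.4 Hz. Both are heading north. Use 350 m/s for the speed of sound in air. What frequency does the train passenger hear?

69 km/h = 19.17 m/s.
The train passenger is ahead, so the helicopter is moving toward it while the train passenger is moving away from the helicopter.
Both move, so f' = f · (v − v_o)/(v − v_s).
f' = 17.4 × (350 − 19.17)/(350 − 40) = 17.4 × 330.83/310 ≈ 18.6 Hz.

18.6 Hz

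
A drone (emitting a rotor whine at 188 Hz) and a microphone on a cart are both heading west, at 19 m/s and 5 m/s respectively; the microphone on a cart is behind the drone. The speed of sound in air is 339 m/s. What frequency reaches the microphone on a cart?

181 Hz

The microphone on a cart is behind, so the drone is moving away from it while the microphone on a cart is moving toward the drone.
Both move, so f' = f · (v + v_o)/(v + v_s).
f' = 188 × (339 + 5)/(339 + 19) = 188 × 344/358 ≈ 181 Hz.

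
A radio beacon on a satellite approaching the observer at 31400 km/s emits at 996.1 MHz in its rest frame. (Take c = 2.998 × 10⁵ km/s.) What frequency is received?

β = v/c = 31400/299800 = 0.1047.
Relativistic Doppler for frequency: f' = f₀ · √((1 + β)/(1 − β)).
f' = 996.1 × √(1.1047/0.8953) = 996.1 × 1.11085 ≈ 1106.5 MHz.

1106.5 MHz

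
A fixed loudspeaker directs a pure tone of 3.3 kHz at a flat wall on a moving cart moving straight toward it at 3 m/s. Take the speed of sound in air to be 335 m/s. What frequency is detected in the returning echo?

At the flat wall on a moving cart (a moving observer), f₁ = f₀ · (v + u)/v = 3.3 × 338/335 ≈ 3.33 kHz.
On reflection it acts as a source moving toward the stationary detector: f₂ = f₁ · v/(v − u) = 3.33 × 335/332 ≈ 3.36 kHz.

3.36 kHz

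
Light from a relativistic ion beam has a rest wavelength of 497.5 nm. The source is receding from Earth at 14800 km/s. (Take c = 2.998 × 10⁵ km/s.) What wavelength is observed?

β = v/c = 14800/299800 = 0.0494.
Relativistic Doppler for wavelength: λ' = λ₀ · √((1 + β)/(1 − β)).
λ' = 497.5 × √(1.0494/0.9506) = 497.5 × 1.05065 ≈ 522.7 nm.

522.7 nm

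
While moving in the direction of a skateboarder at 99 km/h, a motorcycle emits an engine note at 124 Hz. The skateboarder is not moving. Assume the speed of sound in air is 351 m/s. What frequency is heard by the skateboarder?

135 Hz

99 km/h = 27.5 m/s.
With the source moving toward a stationary observer, f' = f · v/(v − v_s).
f' = 124 × 351/(351 − 27.5) = 124 × 351/323.5 ≈ 135 Hz.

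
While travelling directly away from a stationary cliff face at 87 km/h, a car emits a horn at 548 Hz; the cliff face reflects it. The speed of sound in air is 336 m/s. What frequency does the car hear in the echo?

474 Hz

87 km/h = 24.17 m/s.
The cliff face receives the sound from a moving source: f₁ = f₀ · v/(v + v_e) = 548 × 336/360.17 ≈ 511 Hz.
On the return leg the car is a moving observer: f₂ = f₁ · (v − v_e)/v = 511 × 311.83/336 ≈ 474 Hz.
Equivalently f₂ = f₀ · (v − v_e)/(v + v_e).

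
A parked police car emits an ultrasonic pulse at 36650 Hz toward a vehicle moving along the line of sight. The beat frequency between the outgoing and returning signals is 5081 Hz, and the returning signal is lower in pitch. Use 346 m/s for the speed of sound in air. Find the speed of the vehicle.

Double Doppler shift off a moving reflector: f₂ = f₀ · (v + u)/(v − u) (u > 0 toward emitter).
Returning signal is lower, so f₂ = f₀ − Δf = 36650 − 5081 = 31569 Hz.
Rearranging, u = v · (f₂ − f₀)/(f₂ + f₀) = 346 × -5081/68219 ≈ -26 m/s.
So the vehicle is moving at 26 m/s away from the emitter.

26 m/s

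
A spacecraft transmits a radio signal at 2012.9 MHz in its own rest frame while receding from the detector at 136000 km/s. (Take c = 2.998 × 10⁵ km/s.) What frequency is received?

1234.1 MHz

β = v/c = 136000/299800 = 0.4536.
Relativistic Doppler for frequency: f' = f₀ · √((1 − β)/(1 + β)).
f' = 2012.9 × √(0.5464/1.4536) = 2012.9 × 0.61307 ≈ 1234.1 MHz.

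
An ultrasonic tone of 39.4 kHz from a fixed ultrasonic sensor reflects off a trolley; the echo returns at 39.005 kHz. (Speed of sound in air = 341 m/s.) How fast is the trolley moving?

Double Doppler shift off a moving reflector: f₂ = f₀ · (v + u)/(v − u) (u > 0 toward emitter).
Rearranging, u = v · (f₂ − f₀)/(f₂ + f₀) = 341 × -0.395/78.405 ≈ -1.72 m/s.
So the trolley is moving at 1.72 m/s away from the emitter.

1.72 m/s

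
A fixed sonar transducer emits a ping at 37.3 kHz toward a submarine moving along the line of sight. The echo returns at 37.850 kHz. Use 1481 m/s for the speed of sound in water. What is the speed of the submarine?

Double Doppler shift off a moving reflector: f₂ = f₀ · (v + u)/(v − u) (u > 0 toward emitter).
Rearranging, u = v · (f₂ − f₀)/(f₂ + f₀) = 1481 × 0.550/75.150 ≈ 10.8 m/s.
So the submarine is moving at 10.8 m/s toward the emitter.

10.8 m/s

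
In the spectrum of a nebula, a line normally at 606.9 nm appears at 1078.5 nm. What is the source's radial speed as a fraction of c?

0.519

λ'/λ₀ = 1.7771 > 1 (redshift), so the source is receding.
λ'/λ₀ = √((1 + β)/(1 − β)) for a receding source ⇒ β = (r² − 1)/(r² + 1) with r = λ'/λ₀.
β = (3.1580 − 1)/(3.1580 + 1) ≈ 0.519.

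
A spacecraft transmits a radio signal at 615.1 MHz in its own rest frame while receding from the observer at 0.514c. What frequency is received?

Relativistic Doppler for frequency: f' = f₀ · √((1 − β)/(1 + β)).
f' = 615.1 × √(0.4860/1.5140) = 615.1 × 0.56657 ≈ 348.5 MHz.

348.5 MHz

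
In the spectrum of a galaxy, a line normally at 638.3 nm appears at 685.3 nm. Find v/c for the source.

λ'/λ₀ = 1.0736 > 1 (redshift), so the source is receding.
λ'/λ₀ = √((1 + β)/(1 − β)) for a receding source ⇒ β = (r² − 1)/(r² + 1) with r = λ'/λ₀.
β = (1.1527 − 1)/(1.1527 + 1) ≈ 0.071.

0.071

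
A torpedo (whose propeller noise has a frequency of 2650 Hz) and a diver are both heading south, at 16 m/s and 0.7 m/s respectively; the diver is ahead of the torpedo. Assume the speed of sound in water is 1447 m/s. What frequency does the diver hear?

The diver is ahead, so the torpedo is moving toward it while the diver is moving away from the torpedo.
Both move, so f' = f · (v − v_o)/(v − v_s).
f' = 2650 × (1447 − 0.7)/(1447 − 16) = 2650 × 1446.3/1431 ≈ 2678 Hz.

2678 Hz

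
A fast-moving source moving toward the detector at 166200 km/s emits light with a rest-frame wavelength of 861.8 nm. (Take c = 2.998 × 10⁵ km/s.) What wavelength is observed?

β = v/c = 166200/299800 = 0.5544.
Relativistic Doppler for wavelength: λ' = λ₀ · √((1 − β)/(1 + β)).
λ' = 861.8 × √(0.4456/1.5544) = 861.8 × 0.53544 ≈ 461.4 nm.

461.4 nm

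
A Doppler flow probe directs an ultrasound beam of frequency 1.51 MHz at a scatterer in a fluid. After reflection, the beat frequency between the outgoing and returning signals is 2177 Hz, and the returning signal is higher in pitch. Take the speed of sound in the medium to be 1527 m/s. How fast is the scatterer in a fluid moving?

1.10 m/s

Double Doppler shift off a moving reflector: f₂ = f₀ · (v + u)/(v − u) (u > 0 toward emitter).
Returning signal is higher, so f₂ = f₀ + Δf = 1510000 + 2177 = 1512177 Hz.
Rearranging, u = v · (f₂ − f₀)/(f₂ + f₀) = 1527 × 2177/3022177 ≈ 1.10 m/s.
So the scatterer in a fluid is moving at 1.10 m/s toward the emitter.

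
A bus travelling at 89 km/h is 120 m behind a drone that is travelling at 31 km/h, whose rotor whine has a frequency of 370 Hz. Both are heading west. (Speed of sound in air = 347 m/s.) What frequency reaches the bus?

387 Hz

31 km/h = 8.611 m/s; 89 km/h = 24.72 m/s.
The bus is behind, so the drone is moving away from it while the bus is moving toward the drone.
Both move, so f' = f · (v + v_o)/(v + v_s).
f' = 370 × (347 + 24.72)/(347 + 8.611) = 370 × 371.72/355.61 ≈ 387 Hz.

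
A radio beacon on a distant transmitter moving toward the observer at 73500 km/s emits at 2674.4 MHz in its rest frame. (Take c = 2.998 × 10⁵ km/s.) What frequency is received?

β = v/c = 73500/299800 = 0.2452.
Relativistic Doppler for frequency: f' = f₀ · √((1 + β)/(1 − β)).
f' = 2674.4 × √(1.2452/0.7548) = 2674.4 × 1.28436 ≈ 3434.9 MHz.

3434.9 MHz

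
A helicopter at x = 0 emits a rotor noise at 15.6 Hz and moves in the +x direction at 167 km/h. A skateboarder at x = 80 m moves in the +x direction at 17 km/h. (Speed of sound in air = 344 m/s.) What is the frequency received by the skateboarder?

167 km/h = 46.39 m/s; 17 km/h = 4.722 m/s.
The observer lies on the +x side, so the source is heading toward the observer and the observer is heading away from the source.
With source approaching and observer receding, f' = f · (v − v_o)/(v − v_s).
f' = 15.6 × (344 − 4.722)/(344 − 46.39) = 15.6 × 339.28/297.61 ≈ 17.8 Hz.

17.8 Hz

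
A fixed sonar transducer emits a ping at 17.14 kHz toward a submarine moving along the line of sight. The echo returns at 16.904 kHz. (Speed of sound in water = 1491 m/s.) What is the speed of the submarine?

Double Doppler shift off a moving reflector: f₂ = f₀ · (v + u)/(v − u) (u > 0 toward emitter).
Rearranging, u = v · (f₂ − f₀)/(f₂ + f₀) = 1491 × -0.236/34.044 ≈ -10.3 m/s.
So the submarine is moving at 10.3 m/s away from the emitter.

10.3 m/s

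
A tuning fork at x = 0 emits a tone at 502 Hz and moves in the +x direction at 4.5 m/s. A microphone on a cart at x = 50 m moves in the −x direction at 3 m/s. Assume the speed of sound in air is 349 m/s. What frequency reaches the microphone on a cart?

513 Hz

The observer lies on the +x side, so the source is heading toward the observer and the observer is heading toward the source.
General Doppler shift: f' = f · (v + v_o)/(v − v_s).
f' = 502 × (349 + 3)/(349 − 4.5) = 502 × 352/344.5 ≈ 513 Hz.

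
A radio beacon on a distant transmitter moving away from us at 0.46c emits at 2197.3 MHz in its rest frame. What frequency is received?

Relativistic Doppler for frequency: f' = f₀ · √((1 − β)/(1 + β)).
f' = 2197.3 × √(0.5400/1.4600) = 2197.3 × 0.60816 ≈ 1336.3 MHz.

1336.3 MHz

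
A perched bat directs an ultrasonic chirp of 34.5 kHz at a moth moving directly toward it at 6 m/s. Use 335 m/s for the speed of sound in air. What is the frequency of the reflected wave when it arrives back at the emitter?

The moth first receives the wave as a moving observer: f₁ = f₀ · (v + u)/v = 34.5 × (335 + 6)/335 ≈ 35.1 kHz.
On reflection it acts as a source moving toward the stationary detector: f₂ = f₁ · v/(v − u) = 35.1 × 335/329 ≈ 35.8 kHz.
Equivalently f₂ = f₀ · (v + u)/(v − u).

35.8 kHz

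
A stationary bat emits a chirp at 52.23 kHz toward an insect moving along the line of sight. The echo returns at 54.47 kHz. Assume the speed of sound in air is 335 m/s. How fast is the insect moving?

Double Doppler shift off a moving reflector: f₂ = f₀ · (v + u)/(v − u) (u > 0 toward emitter).
Rearranging, u = v · (f₂ − f₀)/(f₂ + f₀) = 335 × 2.24/106.70 ≈ 7.0 m/s.
So the insect is moving at 7.0 m/s toward the emitter.

7.0 m/s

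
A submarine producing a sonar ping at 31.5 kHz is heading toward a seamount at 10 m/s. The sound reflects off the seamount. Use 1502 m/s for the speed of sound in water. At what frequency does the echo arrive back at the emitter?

31.9 kHz

The seamount receives the sound from a moving source: f₁ = f₀ · v/(v − v_e) = 31.5 × 1502/1492 ≈ 31.7 kHz.
On the return leg the submarine is a moving observer: f₂ = f₁ · (v + v_e)/v = 31.7 × 1512/1502 ≈ 31.9 kHz.
Equivalently f₂ = f₀ · (v + v_e)/(v − v_e).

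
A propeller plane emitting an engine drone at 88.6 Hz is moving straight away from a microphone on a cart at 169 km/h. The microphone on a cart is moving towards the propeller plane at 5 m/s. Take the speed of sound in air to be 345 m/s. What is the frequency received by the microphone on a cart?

169 km/h = 46.94 m/s.
With source receding and observer approaching, f' = f · (v + v_o)/(v + v_s).
f' = 88.6 × (345 + 5)/(345 + 46.94) = 88.6 × 350/391.94 ≈ 79 Hz.

79 Hz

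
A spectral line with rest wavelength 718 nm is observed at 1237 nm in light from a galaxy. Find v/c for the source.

0.496c

λ'/λ₀ = 1.7228 > 1 (redshift), so the source is receding.
λ'/λ₀ = √((1 + β)/(1 − β)) for a receding source ⇒ β = (r² − 1)/(r² + 1) with r = λ'/λ₀.
β = (2.9682 − 1)/(2.9682 + 1) ≈ 0.496.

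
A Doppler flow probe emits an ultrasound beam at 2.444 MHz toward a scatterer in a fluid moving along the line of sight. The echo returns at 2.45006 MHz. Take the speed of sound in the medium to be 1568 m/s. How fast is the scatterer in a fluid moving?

Double Doppler shift off a moving reflector: f₂ = f₀ · (v + u)/(v − u) (u > 0 toward emitter).
Rearranging, u = v · (f₂ − f₀)/(f₂ + f₀) = 1568 × 0.00606/4.89406 ≈ 1.94 m/s.
So the scatterer in a fluid is moving at 1.94 m/s toward the emitter.

1.94 m/s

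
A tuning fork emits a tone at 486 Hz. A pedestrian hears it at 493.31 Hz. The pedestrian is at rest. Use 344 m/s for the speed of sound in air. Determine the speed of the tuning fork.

f' > f, so the tuning fork is approaching.
f' = f · v/(v − v_s) ⇒ v_s = v · |1 − f/f'|.
v_s = 344 × |1 − 486/493.31| = 344 × 0.01482 ≈ 5.1 m/s.

5.1 m/s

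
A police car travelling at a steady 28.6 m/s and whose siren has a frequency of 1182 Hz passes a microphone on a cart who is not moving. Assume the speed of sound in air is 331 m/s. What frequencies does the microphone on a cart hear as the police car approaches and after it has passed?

Approaching: f₁ = f · v/(v − v_s) = 1182 × 331/302.4 ≈ 1294 Hz.
Receding: f₂ = f · v/(v + v_s) = 1182 × 331/359.6 ≈ 1088 Hz.

1294 Hz approaching; 1088 Hz receding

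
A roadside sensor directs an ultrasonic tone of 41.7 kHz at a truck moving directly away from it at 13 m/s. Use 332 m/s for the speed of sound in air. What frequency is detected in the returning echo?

At the truck (a moving observer), f₁ = f₀ · (v − u)/v = 41.7 × 319/332 ≈ 40.1 kHz.
The reflection then acts as a moving source: f₂ = f₁ · v/(v + u) ≈ 38.6 kHz.
Equivalently f₂ = f₀ · (v − u)/(v + u).

38.6 kHz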